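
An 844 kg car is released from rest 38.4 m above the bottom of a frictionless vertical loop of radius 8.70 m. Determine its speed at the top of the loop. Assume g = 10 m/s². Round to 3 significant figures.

v = 20.5 m/s

Energy conservation: mgh = ½mv_top² + mg(2r)
v_top² = 2g(h − 2r) = 2(10)(38.4 − 17.40) = 420.0
v_top = 20.49 m/s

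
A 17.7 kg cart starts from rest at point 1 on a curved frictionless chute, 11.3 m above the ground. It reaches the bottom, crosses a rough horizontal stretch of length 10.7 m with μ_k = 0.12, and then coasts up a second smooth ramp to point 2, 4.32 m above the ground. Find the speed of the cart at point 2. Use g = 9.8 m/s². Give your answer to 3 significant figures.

Energy at 1: mgh₁ = (17.7)(9.8)(11.3) = 1960.1 J
Friction loss: W_f = μ_k mg d = 222.7 J
At 2: ½mv² + mgh₂ = mgh₁ − W_f
½mv² = 1960.1 − 222.7 − 749.35 = 988.03 J
v = √(2 × 988.03/17.7) = 10.57 m/s

v = 10.6 m/s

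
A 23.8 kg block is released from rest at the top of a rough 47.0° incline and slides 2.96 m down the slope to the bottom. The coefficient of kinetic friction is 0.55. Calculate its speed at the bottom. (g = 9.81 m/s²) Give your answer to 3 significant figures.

Taking the bottom as reference, mgh = ½mv² + μ_k N L with h = L sinθ, N = mg cosθ:
mgh = mgL sinθ = (23.8)(9.81)(2.96)sin47.0° = 505.43 J
W_f = μ_k mg cosθ · L = (0.55)(23.8)(9.81)cos47.0°·2.96 = 259.2 J
½mv² = 505.43 − 259.2 = 246.21 J
v = √(2 × 246.21/23.8) = 4.549 m/s

v = 4.55 m/s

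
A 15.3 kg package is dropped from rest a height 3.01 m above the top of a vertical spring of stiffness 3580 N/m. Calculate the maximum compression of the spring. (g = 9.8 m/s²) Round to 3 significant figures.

Take the reference level at the top of the uncompressed spring. At max compression the package has fallen H + x and is momentarily at rest:
mg(H + x) = ½kx²
½(3580)x² − (15.3)(9.8)x − (15.3)(9.8)(3.01) = 0
1790x² − 149.9x − 451.3 = 0
x = [149.9 + √(22482 + 3.2314e+06)]/(2 × 1790) = 0.5458 m

x = 0.546 m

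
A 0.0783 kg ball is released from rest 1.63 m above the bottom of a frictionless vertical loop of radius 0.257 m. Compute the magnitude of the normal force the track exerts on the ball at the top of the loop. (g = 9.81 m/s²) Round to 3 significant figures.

N = 5.90 N

Energy from release to top (height 2r): mgh = ½mv_top² + mg(2r)
v_top² = 2g(h − 2r) = 2(9.81)(1.63 − 0.5140) = 21.896 m²/s²
At the top, both N and weight point toward the centre: N + mg = mv_top²/r
N = m(v_top²/r − g) = 0.0783(21.896/0.257 − 9.81) = 5.903 N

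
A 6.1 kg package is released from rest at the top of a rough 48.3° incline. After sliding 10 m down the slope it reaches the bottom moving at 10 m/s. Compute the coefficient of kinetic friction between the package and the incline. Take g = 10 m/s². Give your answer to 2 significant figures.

mgh = ½mv² + μ_k (mg cosθ) L, with h = L sinθ
mgL sinθ = 455.45 J; ½mv² = 305.00 J
W_f = 455.45 − 305.00 = 150.4 J
μ_k = W_f/(mg cosθ · L) = 150.4/(40.58 × 10) = 0.3708

μ_k = 0.37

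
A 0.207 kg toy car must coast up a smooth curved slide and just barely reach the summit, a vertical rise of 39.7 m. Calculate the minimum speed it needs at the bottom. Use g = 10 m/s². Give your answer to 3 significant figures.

At the top it is momentarily at rest, so all KE converts to PE: ½mv² = mgh
v = √(2gh) = √(2 × 10 × 39.7) = 28.18 m/s

v = 28.2 m/s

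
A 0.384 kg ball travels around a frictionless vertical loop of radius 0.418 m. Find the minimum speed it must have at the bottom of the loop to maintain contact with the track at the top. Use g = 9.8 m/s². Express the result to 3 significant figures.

v = 4.53 m/s

At the top: mg = mv_top²/r ⇒ v_top² = gr = 4.096 m²/s²
Energy from bottom to top (height 2r): ½mv_bot² = ½mv_top² + mg(2r)
v_bot² = gr + 4gr = 5gr = 20.48
v_bot = √(5gr) = 4.526 m/s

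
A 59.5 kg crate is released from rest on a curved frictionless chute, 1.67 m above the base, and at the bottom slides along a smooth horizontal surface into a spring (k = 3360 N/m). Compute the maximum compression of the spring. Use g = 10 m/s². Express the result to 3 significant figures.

At max compression the crate is momentarily at rest: mgh = ½kx²
x = √(2mgh/k) = √(2 × 59.5 × 10 × 1.67 / 3360) = 0.7691 m

x = 0.769 m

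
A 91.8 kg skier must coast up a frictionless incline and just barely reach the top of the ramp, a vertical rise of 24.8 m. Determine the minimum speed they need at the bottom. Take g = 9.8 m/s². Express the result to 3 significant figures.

At the top they are momentarily at rest, so all KE converts to PE: ½mv² = mgh
v = √(2gh) = √(2 × 9.8 × 24.8) = 22.05 m/s

v = 22.0 m/s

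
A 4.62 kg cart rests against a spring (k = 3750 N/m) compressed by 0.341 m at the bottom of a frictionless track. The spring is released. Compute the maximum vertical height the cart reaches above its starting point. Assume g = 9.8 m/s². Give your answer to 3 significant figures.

h = 4.82 m

All spring PE becomes gravitational PE at the highest point: ½kx² = mgh
h = kx²/(2mg) = (3750)(0.341)²/(2 × 4.62 × 9.8) = 4.816 m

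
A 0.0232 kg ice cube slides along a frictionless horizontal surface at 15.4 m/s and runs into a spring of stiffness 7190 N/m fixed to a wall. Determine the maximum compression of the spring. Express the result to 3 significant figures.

x = 0.0277 m

At max compression the cube is momentarily at rest: ½mv² = ½kx²
x = v√(m/k) = 15.4 × √(0.0232/7190) = 0.02766 m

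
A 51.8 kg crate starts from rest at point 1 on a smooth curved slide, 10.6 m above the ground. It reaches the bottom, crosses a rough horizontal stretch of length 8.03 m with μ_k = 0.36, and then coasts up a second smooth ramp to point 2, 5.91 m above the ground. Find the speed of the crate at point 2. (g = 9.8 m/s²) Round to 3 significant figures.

Energy at 1: mgh₁ = (51.8)(9.8)(10.6) = 5381.0 J
Friction loss: W_f = μ_k mg d = 1467 J
At 2: ½mv² + mgh₂ = mgh₁ − W_f
½mv² = 5381.0 − 1467 − 3000.2 = 913.35 J
v = √(2 × 913.35/51.8) = 5.938 m/s

v = 5.94 m/s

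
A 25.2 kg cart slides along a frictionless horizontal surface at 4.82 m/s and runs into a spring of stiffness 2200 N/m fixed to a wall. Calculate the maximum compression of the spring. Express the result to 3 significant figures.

x = 0.516 m

Conservation of energy between contact and max compression: ½mv² = ½kx²
x = v√(m/k) = 4.82 × √(25.2/2200) = 0.5159 m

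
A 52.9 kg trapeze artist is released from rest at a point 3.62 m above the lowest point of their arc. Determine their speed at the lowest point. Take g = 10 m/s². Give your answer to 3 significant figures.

v = 8.51 m/s

Equating total energy at the two states: mgh = ½mv²
The mass cancels from both sides.
v = √(2gh) = √(2 × 10 × 3.62) = √72.400 = 8.509 m/s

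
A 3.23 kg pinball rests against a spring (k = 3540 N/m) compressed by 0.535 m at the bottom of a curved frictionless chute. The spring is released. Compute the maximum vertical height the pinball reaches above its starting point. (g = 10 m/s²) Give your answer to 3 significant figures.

h = 15.7 m

All spring PE becomes gravitational PE at the highest point: ½kx² = mgh
h = kx²/(2mg) = (3540)(0.535)²/(2 × 3.23 × 10) = 15.68 m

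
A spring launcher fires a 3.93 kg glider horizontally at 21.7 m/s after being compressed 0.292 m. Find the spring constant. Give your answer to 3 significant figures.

k = 21700 N/m

½kx² = ½mv²
k = mv²/x² = (3.93)(21.7)²/(0.292)² = 21704 N/m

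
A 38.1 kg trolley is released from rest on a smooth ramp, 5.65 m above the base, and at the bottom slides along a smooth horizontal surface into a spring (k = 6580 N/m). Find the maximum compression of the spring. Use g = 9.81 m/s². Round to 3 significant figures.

Energy conservation (no friction) from release to max compression: mgh = ½kx²
x = √(2mgh/k) = √(2 × 38.1 × 9.81 × 5.65 / 6580) = 0.8012 m

x = 0.801 m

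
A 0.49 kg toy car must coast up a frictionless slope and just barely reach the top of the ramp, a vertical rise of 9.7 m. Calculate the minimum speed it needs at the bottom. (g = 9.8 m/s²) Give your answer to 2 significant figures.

At the top it is momentarily at rest, so all KE converts to PE: ½mv² = mgh
v = √(2gh) = √(2 × 9.8 × 9.7) = 13.79 m/s

v = 14 m/s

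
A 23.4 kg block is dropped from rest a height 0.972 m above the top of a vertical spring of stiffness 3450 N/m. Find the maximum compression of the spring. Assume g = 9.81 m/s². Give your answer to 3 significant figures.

Take the reference level at the top of the uncompressed spring. At max compression the block has fallen H + x and is momentarily at rest:
mg(H + x) = ½kx²
½(3450)x² − (23.4)(9.81)x − (23.4)(9.81)(0.972) = 0
1725x² − 229.6x − 223.1 = 0
x = [229.6 + √(52695 + 1.5396e+06)]/(2 × 1725) = 0.4323 m

x = 0.432 m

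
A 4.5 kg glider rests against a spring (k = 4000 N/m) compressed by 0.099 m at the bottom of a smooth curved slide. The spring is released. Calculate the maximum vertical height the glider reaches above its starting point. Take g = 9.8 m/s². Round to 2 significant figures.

h = 0.44 m

All spring PE becomes gravitational PE at the highest point: ½kx² = mgh
h = kx²/(2mg) = (4000)(0.099)²/(2 × 4.5 × 9.8) = 0.4445 m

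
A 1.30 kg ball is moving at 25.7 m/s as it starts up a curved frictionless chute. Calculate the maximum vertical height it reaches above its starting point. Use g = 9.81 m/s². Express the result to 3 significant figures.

h = 33.7 m

Setting KE at the bottom equal to PE gained: ½mv² = mgh
h = v²/(2g) = 25.7²/(2 × 9.81) = 33.66 m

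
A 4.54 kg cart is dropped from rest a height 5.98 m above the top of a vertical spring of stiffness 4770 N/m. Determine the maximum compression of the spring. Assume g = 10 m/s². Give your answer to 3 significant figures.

Take the reference level at the top of the uncompressed spring. At max compression the cart has fallen H + x and is momentarily at rest:
mg(H + x) = ½kx²
½(4770)x² − (4.54)(10)x − (4.54)(10)(5.98) = 0
2385x² − 45.40x − 271.5 = 0
x = [45.40 + √(2061 + 2.5900e+06)]/(2 × 2385) = 0.3470 m

x = 0.347 m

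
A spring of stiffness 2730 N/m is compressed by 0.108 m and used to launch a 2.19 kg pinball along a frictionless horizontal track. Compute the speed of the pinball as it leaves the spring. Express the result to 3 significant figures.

v = 3.81 m/s

Spring PE converts entirely to kinetic energy: ½kx² = ½mv²
v = x√(k/m) = 0.108 × √(2730/2.19) = 3.813 m/s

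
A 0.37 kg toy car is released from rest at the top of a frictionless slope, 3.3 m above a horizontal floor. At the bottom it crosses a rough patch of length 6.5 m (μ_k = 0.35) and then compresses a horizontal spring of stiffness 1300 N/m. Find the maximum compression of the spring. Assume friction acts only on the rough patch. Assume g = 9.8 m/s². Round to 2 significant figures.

Initial energy: E₁ = mgh = (0.37)(9.8)(3.3) = 11.966 J
Friction removes W_f = μ_k mg d = (0.35)(0.37)(9.8)(6.5) = 8.249 J
Energy reaching the spring: E = 11.966 − 8.249 = 3.7166 J
At max compression ½kx² = E ⇒ x = √(2E/k) = √(2 × 3.7166/1300) = 0.07562 m

x = 0.076 m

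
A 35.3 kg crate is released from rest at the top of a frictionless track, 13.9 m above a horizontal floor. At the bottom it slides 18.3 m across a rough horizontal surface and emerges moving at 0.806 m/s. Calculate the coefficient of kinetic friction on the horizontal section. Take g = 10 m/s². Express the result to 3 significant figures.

Energy at the top = energy at the end + work done against friction:
mgh = ½mv² + μ_k m g d
mgh = 4906.7 J; ½mv² = 11.466 J
W_f = 4906.7 − 11.466 = 4895 J
μ_k = W_f/(mg·d) = 4895/(353.0 × 18.3) = 0.7578

μ_k = 0.758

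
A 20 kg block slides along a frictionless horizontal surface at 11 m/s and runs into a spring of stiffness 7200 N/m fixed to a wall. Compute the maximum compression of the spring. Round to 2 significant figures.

At max compression the block is momentarily at rest: ½mv² = ½kx²
x = v√(m/k) = 11 × √(20/7200) = 0.5798 m

x = 0.58 m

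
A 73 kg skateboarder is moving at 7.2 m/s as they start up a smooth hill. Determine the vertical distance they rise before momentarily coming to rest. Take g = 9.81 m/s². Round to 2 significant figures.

h = 2.6 m

By energy conservation, ½mv² = mgh
h = v²/(2g) = 7.2²/(2 × 9.81) = 2.642 m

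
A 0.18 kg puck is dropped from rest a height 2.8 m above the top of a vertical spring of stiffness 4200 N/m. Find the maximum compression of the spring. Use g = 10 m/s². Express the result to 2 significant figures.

Let x be the compression. The total drop is H + x, and the puck is instantaneously at rest at max compression, so energy conservation gives:
mg(H + x) = ½kx²
½(4200)x² − (0.18)(10)x − (0.18)(10)(2.8) = 0
2100x² − 1.800x − 5.040 = 0
x = [1.800 + √(3.240 + 42336)]/(2 × 2100) = 0.04942 m

x = 0.049 m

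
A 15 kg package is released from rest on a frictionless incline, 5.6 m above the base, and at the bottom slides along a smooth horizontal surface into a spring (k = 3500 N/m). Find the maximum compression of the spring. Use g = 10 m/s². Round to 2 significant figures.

Gravitational PE at the top equals spring PE at max compression: mgh = ½kx²
x = √(2mgh/k) = √(2 × 15 × 10 × 5.6 / 3500) = 0.6928 m

x = 0.69 m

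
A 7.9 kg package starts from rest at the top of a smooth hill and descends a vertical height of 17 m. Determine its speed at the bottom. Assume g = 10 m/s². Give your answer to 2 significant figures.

v = 18 m/s

By conservation of mechanical energy, mgh = ½mv²
v = √(2gh) = √(2 × 10 × 17) = √340.00 = 18.44 m/s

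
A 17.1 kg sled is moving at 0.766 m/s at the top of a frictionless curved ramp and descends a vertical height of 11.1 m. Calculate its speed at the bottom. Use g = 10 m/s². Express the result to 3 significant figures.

By conservation of mechanical energy, ½mv₀² + mgh = ½mv²
v² = v₀² + 2gh = (0.766)² + 2(10)(11.1) = 222.59
v = √222.59 = 14.92 m/s

v = 14.9 m/s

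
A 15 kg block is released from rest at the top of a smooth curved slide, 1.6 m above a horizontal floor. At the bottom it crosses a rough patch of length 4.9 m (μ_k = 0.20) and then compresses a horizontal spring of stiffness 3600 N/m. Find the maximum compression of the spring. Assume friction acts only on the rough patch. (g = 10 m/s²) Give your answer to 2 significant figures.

Initial energy: E₁ = mgh = (15)(10)(1.6) = 240.00 J
Friction removes W_f = μ_k mg d = (0.20)(15)(10)(4.9) = 147.0 J
Energy reaching the spring: E = 240.00 − 147.0 = 93.000 J
At max compression ½kx² = E ⇒ x = √(2E/k) = √(2 × 93.000/3600) = 0.2273 m

x = 0.23 m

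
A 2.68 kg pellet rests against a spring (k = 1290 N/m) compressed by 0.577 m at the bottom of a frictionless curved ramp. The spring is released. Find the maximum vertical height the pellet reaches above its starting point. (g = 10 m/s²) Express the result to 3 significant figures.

h = 8.01 m

All spring PE becomes gravitational PE at the highest point: ½kx² = mgh
h = kx²/(2mg) = (1290)(0.577)²/(2 × 2.68 × 10) = 8.013 m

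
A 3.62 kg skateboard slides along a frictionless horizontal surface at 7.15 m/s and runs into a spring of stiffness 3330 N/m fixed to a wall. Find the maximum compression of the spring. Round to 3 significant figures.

All KE is stored as spring PE at maximum compression: ½mv² = ½kx²
x = v√(m/k) = 7.15 × √(3.62/3330) = 0.2357 m

x = 0.236 m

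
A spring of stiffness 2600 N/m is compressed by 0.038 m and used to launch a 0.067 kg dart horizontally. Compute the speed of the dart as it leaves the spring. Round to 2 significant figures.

Conservation of energy: ½kx² = ½mv²
v = x√(k/m) = 0.038 × √(2600/0.067) = 7.486 m/s

v = 7.5 m/s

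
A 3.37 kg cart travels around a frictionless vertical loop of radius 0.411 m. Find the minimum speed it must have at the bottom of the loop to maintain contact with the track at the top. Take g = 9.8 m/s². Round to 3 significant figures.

v = 4.49 m/s

At the top: mg = mv_top²/r ⇒ v_top² = gr = 4.028 m²/s²
Energy from bottom to top (height 2r): ½mv_bot² = ½mv_top² + mg(2r)
v_bot² = gr + 4gr = 5gr = 20.14
v_bot = √(5gr) = 4.488 m/s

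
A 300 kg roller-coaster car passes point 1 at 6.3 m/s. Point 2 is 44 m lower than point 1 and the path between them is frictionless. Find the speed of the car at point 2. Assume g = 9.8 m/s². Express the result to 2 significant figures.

Mechanical energy is conserved (no friction): ½mv₀² + mgh = ½mv²
v² = v₀² + 2gh = (6.3)² + 2(9.8)(44) = 902.09
v = √902.09 = 30.03 m/s

v = 30 m/s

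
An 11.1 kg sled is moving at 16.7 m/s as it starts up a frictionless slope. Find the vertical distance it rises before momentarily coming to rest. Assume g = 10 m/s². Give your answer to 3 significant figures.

By energy conservation, ½mv² = mgh
h = v²/(2g) = 16.7²/(2 × 10) = 13.94 m

h = 13.9 m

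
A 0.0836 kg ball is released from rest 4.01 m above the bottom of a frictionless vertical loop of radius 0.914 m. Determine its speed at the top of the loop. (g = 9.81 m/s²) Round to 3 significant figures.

v = 6.54 m/s

Energy conservation: mgh = ½mv_top² + mg(2r)
v_top² = 2g(h − 2r) = 2(9.81)(4.01 − 1.828) = 42.81
v_top = 6.543 m/s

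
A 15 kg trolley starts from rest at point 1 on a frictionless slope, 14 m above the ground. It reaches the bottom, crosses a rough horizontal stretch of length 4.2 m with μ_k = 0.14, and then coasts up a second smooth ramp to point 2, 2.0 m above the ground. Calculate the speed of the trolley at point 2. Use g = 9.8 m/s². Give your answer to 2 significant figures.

Energy at 1: mgh₁ = (15)(9.8)(14) = 2058.0 J
Friction loss: W_f = μ_k mg d = 86.44 J
At 2: ½mv² + mgh₂ = mgh₁ − W_f
½mv² = 2058.0 − 86.44 − 294.00 = 1677.6 J
v = √(2 × 1677.6/15) = 14.96 m/s

v = 15 m/s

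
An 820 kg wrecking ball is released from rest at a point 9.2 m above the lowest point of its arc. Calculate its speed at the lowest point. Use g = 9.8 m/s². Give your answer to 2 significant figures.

By conservation of mechanical energy, mgh = ½mv²
The mass cancels from both sides.
v = √(2gh) = √(2 × 9.8 × 9.2) = √180.32 = 13.43 m/s

v = 13 m/s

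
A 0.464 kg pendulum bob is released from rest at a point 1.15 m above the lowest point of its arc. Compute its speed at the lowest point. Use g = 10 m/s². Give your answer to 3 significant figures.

Equating total energy at the two states: mgh = ½mv²
The mass cancels from both sides.
v = √(2gh) = √(2 × 10 × 1.15) = √23.000 = 4.796 m/s

v = 4.80 m/s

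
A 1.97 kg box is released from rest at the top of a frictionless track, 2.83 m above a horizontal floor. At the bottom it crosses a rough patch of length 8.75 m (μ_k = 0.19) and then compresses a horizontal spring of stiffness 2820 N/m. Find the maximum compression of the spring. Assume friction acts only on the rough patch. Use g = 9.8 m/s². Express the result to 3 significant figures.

x = 0.126 m

Initial energy: E₁ = mgh = (1.97)(9.8)(2.83) = 54.636 J
Friction removes W_f = μ_k mg d = (0.19)(1.97)(9.8)(8.75) = 32.10 J
Energy reaching the spring: E = 54.636 − 32.10 = 22.540 J
At max compression ½kx² = E ⇒ x = √(2E/k) = √(2 × 22.540/2820) = 0.1264 m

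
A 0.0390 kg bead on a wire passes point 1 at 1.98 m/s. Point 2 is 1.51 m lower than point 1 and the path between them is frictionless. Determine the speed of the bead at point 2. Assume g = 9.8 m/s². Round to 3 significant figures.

Energy conservation between the two points: ½mv₀² + mgh = ½mv²
v² = v₀² + 2gh = (1.98)² + 2(9.8)(1.51) = 33.516
v = √33.516 = 5.789 m/s

v = 5.79 m/s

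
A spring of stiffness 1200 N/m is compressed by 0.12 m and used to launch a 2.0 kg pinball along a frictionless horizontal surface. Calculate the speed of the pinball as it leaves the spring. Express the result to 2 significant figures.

The pinball leaves the spring when the spring is at natural length, so ½kx² = ½mv²
v = x√(k/m) = 0.12 × √(1200/2.0) = 2.939 m/s

v = 2.9 m/s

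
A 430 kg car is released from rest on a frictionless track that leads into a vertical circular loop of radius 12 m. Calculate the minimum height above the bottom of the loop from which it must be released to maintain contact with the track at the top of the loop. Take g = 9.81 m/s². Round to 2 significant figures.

h = 30 m

At the top, for minimum speed gravity alone supplies the centripetal force: mg = mv_top²/r ⇒ v_top² = gr = 117.7 m²/s²
Energy conservation from release height h to the top (height 2r): mgh = ½mv_top² + mg(2r)
h = v_top²/(2g) + 2r = r/2 + 2r = 5r/2 = 30.00 m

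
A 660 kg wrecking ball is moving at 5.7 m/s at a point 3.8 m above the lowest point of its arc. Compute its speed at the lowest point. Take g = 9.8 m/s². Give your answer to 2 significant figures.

v = 10 m/s

Energy conservation between the two points: ½mv₀² + mgh = ½mv²
v² = v₀² + 2gh = (5.7)² + 2(9.8)(3.8) = 106.97
v = √106.97 = 10.34 m/s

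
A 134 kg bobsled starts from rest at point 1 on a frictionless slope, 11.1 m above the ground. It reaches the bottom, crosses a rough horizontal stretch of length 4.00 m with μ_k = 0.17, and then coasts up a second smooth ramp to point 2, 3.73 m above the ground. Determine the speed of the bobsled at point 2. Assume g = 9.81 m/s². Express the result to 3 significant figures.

Energy at 1: mgh₁ = (134)(9.81)(11.1) = 14591 J
Friction loss: W_f = μ_k mg d = 893.9 J
At 2: ½mv² + mgh₂ = mgh₁ − W_f
½mv² = 14591 − 893.9 − 4903.2 = 8794.3 J
v = √(2 × 8794.3/134) = 11.46 m/s

v = 11.5 m/s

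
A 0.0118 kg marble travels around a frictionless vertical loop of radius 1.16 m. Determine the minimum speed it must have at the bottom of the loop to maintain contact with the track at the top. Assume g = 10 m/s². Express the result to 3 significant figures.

v = 7.62 m/s

At the top: mg = mv_top²/r ⇒ v_top² = gr = 11.60 m²/s²
Energy from bottom to top (height 2r): ½mv_bot² = ½mv_top² + mg(2r)
v_bot² = gr + 4gr = 5gr = 58.00
v_bot = √(5gr) = 7.616 m/s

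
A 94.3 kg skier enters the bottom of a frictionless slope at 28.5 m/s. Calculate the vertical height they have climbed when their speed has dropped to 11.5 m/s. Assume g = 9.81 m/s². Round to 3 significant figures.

h = 34.7 m

Conservation of energy: ½mv₁² = ½mv₂² + mgh
h = (v₁² − v₂²)/(2g) = (28.5² − 11.5²)/(2 × 9.81) = 34.66 m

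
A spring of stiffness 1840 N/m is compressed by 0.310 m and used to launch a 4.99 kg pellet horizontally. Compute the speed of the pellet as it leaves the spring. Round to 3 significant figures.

Spring PE converts entirely to kinetic energy: ½kx² = ½mv²
v = x√(k/m) = 0.310 × √(1840/4.99) = 5.953 m/s

v = 5.95 m/s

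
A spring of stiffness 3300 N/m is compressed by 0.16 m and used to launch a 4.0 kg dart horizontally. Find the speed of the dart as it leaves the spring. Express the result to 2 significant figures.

v = 4.6 m/s

The dart leaves the spring when the spring is at natural length, so ½kx² = ½mv²
v = x√(k/m) = 0.16 × √(3300/4.0) = 4.596 m/s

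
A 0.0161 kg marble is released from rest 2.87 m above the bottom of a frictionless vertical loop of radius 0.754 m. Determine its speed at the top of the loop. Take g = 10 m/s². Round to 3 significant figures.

Energy conservation: mgh = ½mv_top² + mg(2r)
v_top² = 2g(h − 2r) = 2(10)(2.87 − 1.508) = 27.24
v_top = 5.219 m/s

v = 5.22 m/s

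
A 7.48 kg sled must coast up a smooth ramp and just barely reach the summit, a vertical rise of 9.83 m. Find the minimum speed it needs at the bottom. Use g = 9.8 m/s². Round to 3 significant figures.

v = 13.9 m/s

At the top it is momentarily at rest, so all KE converts to PE: ½mv² = mgh
v = √(2gh) = √(2 × 9.8 × 9.83) = 13.88 m/s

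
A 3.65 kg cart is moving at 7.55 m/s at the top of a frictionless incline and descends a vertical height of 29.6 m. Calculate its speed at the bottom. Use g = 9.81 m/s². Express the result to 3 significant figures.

Equating total energy at the two states: ½mv₀² + mgh = ½mv²
v² = v₀² + 2gh = (7.55)² + 2(9.81)(29.6) = 637.75
v = √637.75 = 25.25 m/s

v = 25.3 m/s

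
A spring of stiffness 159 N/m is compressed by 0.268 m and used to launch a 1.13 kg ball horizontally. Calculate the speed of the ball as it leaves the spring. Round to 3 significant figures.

Spring PE converts entirely to kinetic energy: ½kx² = ½mv²
v = x√(k/m) = 0.268 × √(159/1.13) = 3.179 m/s

v = 3.18 m/s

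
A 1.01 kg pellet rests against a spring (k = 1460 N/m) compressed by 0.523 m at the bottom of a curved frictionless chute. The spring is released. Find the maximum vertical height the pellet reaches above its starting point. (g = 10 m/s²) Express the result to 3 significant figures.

Energy conservation from release to the highest point: ½kx² = mgh
h = kx²/(2mg) = (1460)(0.523)²/(2 × 1.01 × 10) = 19.77 m

h = 19.8 m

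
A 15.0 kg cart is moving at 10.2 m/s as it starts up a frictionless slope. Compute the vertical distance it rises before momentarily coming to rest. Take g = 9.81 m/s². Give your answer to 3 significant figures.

h = 5.30 m

Setting KE at the bottom equal to PE gained: ½mv² = mgh
h = v²/(2g) = 10.2²/(2 × 9.81) = 5.303 m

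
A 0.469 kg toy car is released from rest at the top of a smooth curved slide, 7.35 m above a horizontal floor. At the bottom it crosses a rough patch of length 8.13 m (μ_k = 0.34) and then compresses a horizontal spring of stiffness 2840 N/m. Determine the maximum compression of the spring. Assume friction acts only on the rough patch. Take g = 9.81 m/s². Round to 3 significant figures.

Initial energy: E₁ = mgh = (0.469)(9.81)(7.35) = 33.817 J
Friction removes W_f = μ_k mg d = (0.34)(0.469)(9.81)(8.13) = 12.72 J
Energy reaching the spring: E = 33.817 − 12.72 = 21.099 J
At max compression ½kx² = E ⇒ x = √(2E/k) = √(2 × 21.099/2840) = 0.1219 m

x = 0.122 m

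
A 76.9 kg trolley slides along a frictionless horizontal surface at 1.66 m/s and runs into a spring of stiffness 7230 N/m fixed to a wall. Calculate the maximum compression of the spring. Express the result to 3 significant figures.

x = 0.171 m

At max compression the trolley is momentarily at rest: ½mv² = ½kx²
x = v√(m/k) = 1.66 × √(76.9/7230) = 0.1712 m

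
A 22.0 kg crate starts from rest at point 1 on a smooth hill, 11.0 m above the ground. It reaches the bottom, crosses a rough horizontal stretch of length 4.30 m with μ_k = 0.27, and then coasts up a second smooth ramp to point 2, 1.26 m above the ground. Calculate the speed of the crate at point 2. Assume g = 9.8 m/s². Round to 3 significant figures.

Energy at 1: mgh₁ = (22.0)(9.8)(11.0) = 2371.6 J
Friction loss: W_f = μ_k mg d = 250.3 J
At 2: ½mv² + mgh₂ = mgh₁ − W_f
½mv² = 2371.6 − 250.3 − 271.66 = 1849.6 J
v = √(2 × 1849.6/22.0) = 12.97 m/s

v = 13.0 m/s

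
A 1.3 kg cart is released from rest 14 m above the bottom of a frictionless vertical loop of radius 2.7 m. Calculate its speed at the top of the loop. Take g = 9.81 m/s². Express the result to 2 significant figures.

v = 13 m/s

Energy conservation: mgh = ½mv_top² + mg(2r)
v_top² = 2g(h − 2r) = 2(9.81)(14 − 5.400) = 168.7
v_top = 12.99 m/s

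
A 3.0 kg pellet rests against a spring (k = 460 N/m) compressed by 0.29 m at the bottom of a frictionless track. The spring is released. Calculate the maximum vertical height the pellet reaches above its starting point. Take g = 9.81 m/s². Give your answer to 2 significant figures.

h = 0.66 m

All spring PE becomes gravitational PE at the highest point: ½kx² = mgh
h = kx²/(2mg) = (460)(0.29)²/(2 × 3.0 × 9.81) = 0.6573 m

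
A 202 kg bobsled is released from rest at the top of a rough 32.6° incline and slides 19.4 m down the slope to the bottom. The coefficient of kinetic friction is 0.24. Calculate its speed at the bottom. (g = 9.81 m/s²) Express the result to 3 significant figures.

v = 11.3 m/s

Work–energy: mg(L sinθ) − μ_k(mg cosθ)L = ½mv²
mgh = mgL sinθ = (202)(9.81)(19.4)sin32.6° = 20712 J
W_f = μ_k mg cosθ · L = (0.24)(202)(9.81)cos32.6°·19.4 = 7773 J
½mv² = 20712 − 7773 = 12939 J
v = √(2 × 12939/202) = 11.32 m/s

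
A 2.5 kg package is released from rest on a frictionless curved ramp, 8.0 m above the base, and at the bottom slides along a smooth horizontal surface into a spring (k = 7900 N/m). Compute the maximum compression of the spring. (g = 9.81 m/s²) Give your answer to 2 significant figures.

x = 0.22 m

Gravitational PE at the top equals spring PE at max compression: mgh = ½kx²
x = √(2mgh/k) = √(2 × 2.5 × 9.81 × 8.0 / 7900) = 0.2229 m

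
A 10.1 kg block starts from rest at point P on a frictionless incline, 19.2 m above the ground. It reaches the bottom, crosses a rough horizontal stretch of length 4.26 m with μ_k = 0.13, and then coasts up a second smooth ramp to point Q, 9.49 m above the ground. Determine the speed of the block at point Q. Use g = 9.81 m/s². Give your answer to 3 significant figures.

v = 13.4 m/s

Energy at P: mgh₁ = (10.1)(9.81)(19.2) = 1902.4 J
Friction loss: W_f = μ_k mg d = 54.87 J
At Q: ½mv² + mgh₂ = mgh₁ − W_f
½mv² = 1902.4 − 54.87 − 940.28 = 907.21 J
v = √(2 × 907.21/10.1) = 13.40 m/s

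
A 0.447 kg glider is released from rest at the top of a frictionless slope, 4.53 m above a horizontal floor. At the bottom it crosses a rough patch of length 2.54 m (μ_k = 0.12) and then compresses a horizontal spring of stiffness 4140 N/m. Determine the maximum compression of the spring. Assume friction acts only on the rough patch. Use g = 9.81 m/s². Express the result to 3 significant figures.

Initial energy: E₁ = mgh = (0.447)(9.81)(4.53) = 19.864 J
Friction removes W_f = μ_k mg d = (0.12)(0.447)(9.81)(2.54) = 1.337 J
Energy reaching the spring: E = 19.864 − 1.337 = 18.528 J
At max compression ½kx² = E ⇒ x = √(2E/k) = √(2 × 18.528/4140) = 0.09461 m

x = 0.0946 m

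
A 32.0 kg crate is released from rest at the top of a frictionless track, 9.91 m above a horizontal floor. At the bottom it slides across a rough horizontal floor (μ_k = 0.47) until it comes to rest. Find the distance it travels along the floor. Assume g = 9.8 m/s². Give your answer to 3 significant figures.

Energy at the top = energy at the end + work done against friction:
At rest all PE has been dissipated by friction: mgh = μ_k m g d
d = h/μ_k = 9.91/0.47 = 21.09 m

d = 21.1 m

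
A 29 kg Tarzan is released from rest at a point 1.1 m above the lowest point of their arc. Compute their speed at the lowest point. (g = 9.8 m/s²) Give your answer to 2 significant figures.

Energy conservation between the two points: mgh = ½mv²
v = √(2gh) = √(2 × 9.8 × 1.1) = √21.560 = 4.643 m/s

v = 4.6 m/s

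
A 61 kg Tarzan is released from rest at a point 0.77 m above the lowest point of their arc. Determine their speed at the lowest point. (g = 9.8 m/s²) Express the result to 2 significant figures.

By conservation of mechanical energy, mgh = ½mv²
The mass cancels from both sides.
v = √(2gh) = √(2 × 9.8 × 0.77) = √15.092 = 3.885 m/s

v = 3.9 m/s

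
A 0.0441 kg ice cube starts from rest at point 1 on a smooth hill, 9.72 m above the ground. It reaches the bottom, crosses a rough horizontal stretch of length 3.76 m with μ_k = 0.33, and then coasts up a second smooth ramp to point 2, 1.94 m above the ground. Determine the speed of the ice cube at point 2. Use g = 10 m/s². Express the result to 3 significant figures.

v = 11.4 m/s

Energy at 1: mgh₁ = (0.0441)(10)(9.72) = 4.2865 J
Friction loss: W_f = μ_k mg d = 0.5472 J
At 2: ½mv² + mgh₂ = mgh₁ − W_f
½mv² = 4.2865 − 0.5472 − 0.85554 = 2.8838 J
v = √(2 × 2.8838/0.0441) = 11.44 m/s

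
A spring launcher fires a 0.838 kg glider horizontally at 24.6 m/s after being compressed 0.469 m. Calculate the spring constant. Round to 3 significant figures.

k = 2310 N/m

Energy stored in the spring equals the launch KE: ½kx² = ½mv²
k = mv²/x² = (0.838)(24.6)²/(0.469)² = 2306 N/m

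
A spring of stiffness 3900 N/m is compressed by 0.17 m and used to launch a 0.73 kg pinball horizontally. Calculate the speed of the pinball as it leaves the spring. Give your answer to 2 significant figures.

The pinball leaves the spring when the spring is at natural length, so ½kx² = ½mv²
v = x√(k/m) = 0.17 × √(3900/0.73) = 12.43 m/s

v = 12 m/s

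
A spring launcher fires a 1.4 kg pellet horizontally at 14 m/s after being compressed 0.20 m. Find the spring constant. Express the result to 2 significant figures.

k = 6900 N/m

½kx² = ½mv²
k = mv²/x² = (1.4)(14)²/(0.20)² = 6860 N/m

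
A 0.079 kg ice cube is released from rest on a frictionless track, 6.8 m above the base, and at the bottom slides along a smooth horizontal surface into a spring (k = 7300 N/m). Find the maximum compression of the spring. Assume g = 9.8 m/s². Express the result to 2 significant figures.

x = 0.038 m

Gravitational PE at the top equals spring PE at max compression: mgh = ½kx²
x = √(2mgh/k) = √(2 × 0.079 × 9.8 × 6.8 / 7300) = 0.03798 m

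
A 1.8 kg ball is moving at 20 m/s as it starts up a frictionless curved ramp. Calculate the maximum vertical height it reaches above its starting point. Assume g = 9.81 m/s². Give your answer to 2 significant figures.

By energy conservation, ½mv² = mgh
h = v²/(2g) = 20²/(2 × 9.81) = 20.39 m

h = 20 m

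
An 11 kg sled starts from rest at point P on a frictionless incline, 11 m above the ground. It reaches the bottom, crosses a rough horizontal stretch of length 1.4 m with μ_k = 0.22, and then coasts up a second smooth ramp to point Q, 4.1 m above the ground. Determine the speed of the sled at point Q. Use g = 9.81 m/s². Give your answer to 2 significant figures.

v = 11 m/s

Energy at P: mgh₁ = (11)(9.81)(11) = 1187.0 J
Friction loss: W_f = μ_k mg d = 33.24 J
At Q: ½mv² + mgh₂ = mgh₁ − W_f
½mv² = 1187.0 − 33.24 − 442.43 = 711.34 J
v = √(2 × 711.34/11) = 11.37 m/s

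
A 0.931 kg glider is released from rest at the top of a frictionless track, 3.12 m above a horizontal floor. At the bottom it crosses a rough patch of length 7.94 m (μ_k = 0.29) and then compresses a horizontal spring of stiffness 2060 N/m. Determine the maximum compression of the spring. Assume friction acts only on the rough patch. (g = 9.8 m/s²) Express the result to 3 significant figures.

x = 0.0851 m

Initial energy: E₁ = mgh = (0.931)(9.8)(3.12) = 28.466 J
Friction removes W_f = μ_k mg d = (0.29)(0.931)(9.8)(7.94) = 21.01 J
Energy reaching the spring: E = 28.466 − 21.01 = 7.4578 J
At max compression ½kx² = E ⇒ x = √(2E/k) = √(2 × 7.4578/2060) = 0.08509 m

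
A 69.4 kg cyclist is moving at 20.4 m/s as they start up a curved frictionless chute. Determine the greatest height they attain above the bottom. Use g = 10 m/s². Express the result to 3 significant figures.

Setting KE at the bottom equal to PE gained: ½mv² = mgh
h = v²/(2g) = 20.4²/(2 × 10) = 20.81 m

h = 20.8 m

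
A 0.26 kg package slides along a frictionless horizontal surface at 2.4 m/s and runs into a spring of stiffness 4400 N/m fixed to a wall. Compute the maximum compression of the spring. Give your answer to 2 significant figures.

All KE is stored as spring PE at maximum compression: ½mv² = ½kx²
x = v√(m/k) = 2.4 × √(0.26/4400) = 0.01845 m

x = 0.018 m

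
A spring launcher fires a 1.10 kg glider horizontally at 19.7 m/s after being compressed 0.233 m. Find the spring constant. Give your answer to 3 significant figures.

k = 7860 N/m

Spring PE at full compression equals KE at release: ½kx² = ½mv²
k = mv²/x² = (1.10)(19.7)²/(0.233)² = 7863 N/m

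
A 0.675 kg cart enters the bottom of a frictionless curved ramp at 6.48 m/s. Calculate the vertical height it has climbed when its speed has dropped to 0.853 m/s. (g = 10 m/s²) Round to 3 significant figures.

Energy balance between the two points: ½mv₁² = ½mv₂² + mgh
h = (v₁² − v₂²)/(2g) = (6.48² − 0.853²)/(2 × 10) = 2.063 m

h = 2.06 m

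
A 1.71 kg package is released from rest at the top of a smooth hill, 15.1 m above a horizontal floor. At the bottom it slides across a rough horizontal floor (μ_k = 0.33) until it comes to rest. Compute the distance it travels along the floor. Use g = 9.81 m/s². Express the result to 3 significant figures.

d = 45.8 m

Energy at the top = energy at the end + work done against friction:
At rest all PE has been dissipated by friction: mgh = μ_k m g d
d = h/μ_k = 15.1/0.33 = 45.76 m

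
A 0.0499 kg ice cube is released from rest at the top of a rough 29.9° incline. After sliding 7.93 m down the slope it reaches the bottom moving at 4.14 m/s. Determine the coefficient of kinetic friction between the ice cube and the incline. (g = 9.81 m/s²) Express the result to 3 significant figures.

μ_k = 0.448

mgh = ½mv² + μ_k (mg cosθ) L, with h = L sinθ
mgL sinθ = 1.9351 J; ½mv² = 0.42763 J
W_f = 1.9351 − 0.42763 = 1.507 J
μ_k = W_f/(mg cosθ · L) = 1.507/(0.4244 × 7.93) = 0.4480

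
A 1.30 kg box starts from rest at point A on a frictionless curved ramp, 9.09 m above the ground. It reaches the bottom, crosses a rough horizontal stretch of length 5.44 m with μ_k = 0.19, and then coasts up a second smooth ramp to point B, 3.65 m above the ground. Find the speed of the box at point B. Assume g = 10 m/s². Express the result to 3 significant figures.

Energy at A: mgh₁ = (1.30)(10)(9.09) = 118.17 J
Friction loss: W_f = μ_k mg d = 13.44 J
At B: ½mv² + mgh₂ = mgh₁ − W_f
½mv² = 118.17 − 13.44 − 47.450 = 57.283 J
v = √(2 × 57.283/1.30) = 9.388 m/s

v = 9.39 m/s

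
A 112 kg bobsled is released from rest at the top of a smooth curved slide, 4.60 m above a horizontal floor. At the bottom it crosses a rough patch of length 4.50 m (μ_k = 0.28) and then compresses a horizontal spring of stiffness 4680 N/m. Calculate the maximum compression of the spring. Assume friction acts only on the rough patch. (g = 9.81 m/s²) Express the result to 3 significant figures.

x = 1.25 m

Initial energy: E₁ = mgh = (112)(9.81)(4.60) = 5054.1 J
Friction removes W_f = μ_k mg d = (0.28)(112)(9.81)(4.50) = 1384 J
Energy reaching the spring: E = 5054.1 − 1384 = 3669.7 J
At max compression ½kx² = E ⇒ x = √(2E/k) = √(2 × 3669.7/4680) = 1.252 m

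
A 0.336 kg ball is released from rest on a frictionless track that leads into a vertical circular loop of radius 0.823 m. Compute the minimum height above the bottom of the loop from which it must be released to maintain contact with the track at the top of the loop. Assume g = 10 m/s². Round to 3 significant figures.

h = 2.06 m

At the top, for minimum speed gravity alone supplies the centripetal force: mg = mv_top²/r ⇒ v_top² = gr = 8.230 m²/s²
Energy conservation from release height h to the top (height 2r): mgh = ½mv_top² + mg(2r)
h = v_top²/(2g) + 2r = r/2 + 2r = 5r/2 = 2.058 m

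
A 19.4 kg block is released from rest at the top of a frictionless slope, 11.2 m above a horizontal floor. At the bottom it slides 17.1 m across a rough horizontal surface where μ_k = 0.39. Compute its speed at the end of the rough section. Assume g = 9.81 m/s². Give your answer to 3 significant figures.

v = 9.43 m/s

Energy bookkeeping (friction removes W_f = μ_k N d):
mgh = ½mv² + μ_k m g d
W_f = μ_k mg d = (0.39)(19.4)(9.81)(17.1) = 1269 J
½mv² = mgh − W_f = 2131.5 − 1269 = 862.31 J
v = √(2 × 862.31/19.4) = 9.429 m/s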